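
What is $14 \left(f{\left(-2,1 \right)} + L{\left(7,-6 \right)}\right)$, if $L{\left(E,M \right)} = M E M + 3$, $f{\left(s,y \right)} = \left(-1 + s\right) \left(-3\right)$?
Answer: $3696$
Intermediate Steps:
$f{\left(s,y \right)} = 3 - 3 s$
$L{\left(E,M \right)} = 3 + E M^{2}$ ($L{\left(E,M \right)} = E M M + 3 = E M^{2} + 3 = 3 + E M^{2}$)
$14 \left(f{\left(-2,1 \right)} + L{\left(7,-6 \right)}\right) = 14 \left(\left(3 - -6\right) + \left(3 + 7 \left(-6\right)^{2}\right)\right) = 14 \left(\left(3 + 6\right) + \left(3 + 7 \cdot 36\right)\right) = 14 \left(9 + \left(3 + 252\right)\right) = 14 \left(9 + 255\right) = 14 \cdot 264 = 3696$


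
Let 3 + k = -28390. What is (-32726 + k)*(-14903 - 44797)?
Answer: 3648804300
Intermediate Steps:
k = -28393 (k = -3 - 28390 = -28393)
(-32726 + k)*(-14903 - 44797) = (-32726 - 28393)*(-14903 - 44797) = -61119*(-59700) = 3648804300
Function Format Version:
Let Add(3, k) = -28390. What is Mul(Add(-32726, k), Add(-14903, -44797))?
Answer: 3648804300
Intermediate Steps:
k = -28393 (k = Add(-3, -28390) = -28393)
Mul(Add(-32726, k), Add(-14903, -44797)) = Mul(Add(-32726, -28393), Add(-14903, -44797)) = Mul(-61119, -59700) = 3648804300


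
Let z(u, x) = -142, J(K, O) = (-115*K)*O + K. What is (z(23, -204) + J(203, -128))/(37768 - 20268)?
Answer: 2988221/17500 ≈ 170.76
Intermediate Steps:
J(K, O) = K - 115*K*O (J(K, O) = -115*K*O + K = K - 115*K*O)
(z(23, -204) + J(203, -128))/(37768 - 20268) = (-142 + 203*(1 - 115*(-128)))/(37768 - 20268) = (-142 + 203*(1 + 14720))/17500 = (-142 + 203*14721)*(1/17500) = (-142 + 2988363)*(1/17500) = 2988221*(1/17500) = 2988221/17500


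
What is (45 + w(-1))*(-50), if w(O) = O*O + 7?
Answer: -2650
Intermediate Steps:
w(O) = 7 + O**2 (w(O) = O**2 + 7 = 7 + O**2)
(45 + w(-1))*(-50) = (45 + (7 + (-1)**2))*(-50) = (45 + (7 + 1))*(-50) = (45 + 8)*(-50) = 53*(-50) = -2650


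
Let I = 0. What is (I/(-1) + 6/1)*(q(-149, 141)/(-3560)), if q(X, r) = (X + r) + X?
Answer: 471/1780 ≈ 0.26461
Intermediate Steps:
q(X, r) = r + 2*X
(I/(-1) + 6/1)*(q(-149, 141)/(-3560)) = (0/(-1) + 6/1)*((141 + 2*(-149))/(-3560)) = (0*(-1) + 6*1)*((141 - 298)*(-1/3560)) = (0 + 6)*(-157*(-1/3560)) = 6*(157/3560) = 471/1780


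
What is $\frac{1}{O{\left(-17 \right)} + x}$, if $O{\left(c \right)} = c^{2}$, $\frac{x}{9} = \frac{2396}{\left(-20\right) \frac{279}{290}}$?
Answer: $- \frac{31}{25783} \approx -0.0012023$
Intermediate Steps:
$x = - \frac{34742}{31}$ ($x = 9 \frac{2396}{\left(-20\right) \frac{279}{290}} = 9 \frac{2396}{- \frac{558}{29}} = 9 \cdot 2396 \left(- \frac{29}{558}\right) = 9 \left(- \frac{34742}{279}\right) = - \frac{34742}{31} \approx -1120.7$)
$\frac{1}{O{\left(-17 \right)} + x} = \frac{1}{\left(-17\right)^{2} - \frac{34742}{31}} = \frac{1}{289 - \frac{34742}{31}} = \frac{1}{- \frac{25783}{31}} = - \frac{31}{25783}$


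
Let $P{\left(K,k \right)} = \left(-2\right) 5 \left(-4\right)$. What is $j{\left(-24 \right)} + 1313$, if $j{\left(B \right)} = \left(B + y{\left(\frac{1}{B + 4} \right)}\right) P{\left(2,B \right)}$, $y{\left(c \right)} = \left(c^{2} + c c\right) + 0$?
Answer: $\frac{1766}{5} \approx 353.2$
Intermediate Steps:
$P{\left(K,k \right)} = 40$ ($P{\left(K,k \right)} = \left(-10\right) \left(-4\right) = 40$)
$y{\left(c \right)} = 2 c^{2}$ ($y{\left(c \right)} = \left(c^{2} + c^{2}\right) + 0 = 2 c^{2} + 0 = 2 c^{2}$)
$j{\left(B \right)} = 40 B + \frac{80}{\left(4 + B\right)^{2}}$ ($j{\left(B \right)} = \left(B + 2 \left(\frac{1}{B + 4}\right)^{2}\right) 40 = \left(B + 2 \left(\frac{1}{4 + B}\right)^{2}\right) 40 = \left(B + \frac{2}{\left(4 + B\right)^{2}}\right) 40 = 40 B + \frac{80}{\left(4 + B\right)^{2}}$)
$j{\left(-24 \right)} + 1313 = \left(40 \left(-24\right) + \frac{80}{\left(4 - 24\right)^{2}}\right) + 1313 = \left(-960 + \frac{80}{400}\right) + 1313 = \left(-960 + 80 \cdot \frac{1}{400}\right) + 1313 = \left(-960 + \frac{1}{5}\right) + 1313 = - \frac{4799}{5} + 1313 = \frac{1766}{5}$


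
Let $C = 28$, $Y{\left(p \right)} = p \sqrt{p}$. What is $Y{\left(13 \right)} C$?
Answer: $364 \sqrt{13} \approx 1312.4$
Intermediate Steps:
$Y{\left(p \right)} = p^{\frac{3}{2}}$
$Y{\left(13 \right)} C = 13^{\frac{3}{2}} \cdot 28 = 13 \sqrt{13} \cdot 28 = 364 \sqrt{13}$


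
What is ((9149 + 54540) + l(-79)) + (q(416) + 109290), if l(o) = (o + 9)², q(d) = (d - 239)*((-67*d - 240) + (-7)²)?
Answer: -4789272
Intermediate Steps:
q(d) = (-239 + d)*(-191 - 67*d) (q(d) = (-239 + d)*((-240 - 67*d) + 49) = (-239 + d)*(-191 - 67*d))
l(o) = (9 + o)²
((9149 + 54540) + l(-79)) + (q(416) + 109290) = ((9149 + 54540) + (9 - 79)²) + ((45649 - 67*416² + 15822*416) + 109290) = (63689 + (-70)²) + ((45649 - 67*173056 + 6581952) + 109290) = (63689 + 4900) + ((45649 - 11594752 + 6581952) + 109290) = 68589 + (-4967151 + 109290) = 68589 - 4857861 = -4789272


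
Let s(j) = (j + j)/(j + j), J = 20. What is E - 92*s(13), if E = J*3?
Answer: -32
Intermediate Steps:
E = 60 (E = 20*3 = 60)
s(j) = 1 (s(j) = (2*j)/((2*j)) = (2*j)*(1/(2*j)) = 1)
E - 92*s(13) = 60 - 92*1 = 60 - 92 = -32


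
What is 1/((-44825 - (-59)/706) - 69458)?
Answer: -706/80683739 ≈ -8.7502e-6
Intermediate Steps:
1/((-44825 - (-59)/706) - 69458) = 1/((-44825 - 1*(-59/706)) - 69458) = 1/((-44825 + 59/706) - 69458) = 1/(-31646391/706 - 69458) = 1/(-80683739/706) = -706/80683739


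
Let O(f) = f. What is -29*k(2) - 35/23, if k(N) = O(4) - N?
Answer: -1369/23 ≈ -59.522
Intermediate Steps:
k(N) = 4 - N
-29*k(2) - 35/23 = -29*(4 - 1*2) - 35/23 = -29*(4 - 2) - 35*1/23 = -29*2 - 35/23 = -58 - 35/23 = -1369/23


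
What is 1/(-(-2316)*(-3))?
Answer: -1/6948 ≈ -0.00014393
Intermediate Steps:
1/(-(-2316)*(-3)) = 1/(-193*36) = 1/(-6948) = -1/6948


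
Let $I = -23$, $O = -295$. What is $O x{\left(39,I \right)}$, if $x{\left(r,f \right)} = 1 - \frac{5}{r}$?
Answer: $- \frac{10030}{39} \approx -257.18$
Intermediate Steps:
$O x{\left(39,I \right)} = - 295 \frac{-5 + 39}{39} = - 295 \cdot \frac{1}{39} \cdot 34 = \left(-295\right) \frac{34}{39} = - \frac{10030}{39}$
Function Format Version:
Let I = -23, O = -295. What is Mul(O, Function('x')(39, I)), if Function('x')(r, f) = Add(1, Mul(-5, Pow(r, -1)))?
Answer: Rational(-10030, 39) ≈ -257.18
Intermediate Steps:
Mul(O, Function('x')(39, I)) = Mul(-295, Mul(Pow(39, -1), Add(-5, 39))) = Mul(-295, Mul(Rational(1, 39), 34)) = Mul(-295, Rational(34, 39)) = Rational(-10030, 39)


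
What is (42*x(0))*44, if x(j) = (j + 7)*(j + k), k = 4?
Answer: 51744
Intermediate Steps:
x(j) = (4 + j)*(7 + j) (x(j) = (j + 7)*(j + 4) = (7 + j)*(4 + j) = (4 + j)*(7 + j))
(42*x(0))*44 = (42*(28 + 0² + 11*0))*44 = (42*(28 + 0 + 0))*44 = (42*28)*44 = 1176*44 = 51744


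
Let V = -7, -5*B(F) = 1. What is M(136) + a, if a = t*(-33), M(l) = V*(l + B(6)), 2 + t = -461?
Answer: 71642/5 ≈ 14328.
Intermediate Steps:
t = -463 (t = -2 - 461 = -463)
B(F) = -⅕ (B(F) = -⅕*1 = -⅕)
M(l) = 7/5 - 7*l (M(l) = -7*(l - ⅕) = -7*(-⅕ + l) = 7/5 - 7*l)
a = 15279 (a = -463*(-33) = 15279)
M(136) + a = (7/5 - 7*136) + 15279 = (7/5 - 952) + 15279 = -4753/5 + 15279 = 71642/5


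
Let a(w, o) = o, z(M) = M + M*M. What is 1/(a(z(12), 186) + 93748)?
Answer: 1/93934 ≈ 1.0646e-5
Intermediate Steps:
z(M) = M + M²
1/(a(z(12), 186) + 93748) = 1/(186 + 93748) = 1/93934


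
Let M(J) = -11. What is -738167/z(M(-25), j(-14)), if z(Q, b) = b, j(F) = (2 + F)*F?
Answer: -738167/168 ≈ -4393.9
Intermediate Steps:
j(F) = F*(2 + F)
-738167/z(M(-25), j(-14)) = -738167*(-1/(14*(2 - 14))) = -738167/((-14*(-12))) = -738167/168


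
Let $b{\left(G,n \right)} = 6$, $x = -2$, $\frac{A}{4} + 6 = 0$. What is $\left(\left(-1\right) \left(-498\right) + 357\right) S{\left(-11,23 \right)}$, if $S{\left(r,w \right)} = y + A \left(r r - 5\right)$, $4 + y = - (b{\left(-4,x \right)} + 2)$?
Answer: $-2390580$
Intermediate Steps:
$A = -24$ ($A = -24 + 4 \cdot 0 = -24 + 0 = -24$)
$y = -12$ ($y = -4 - \left(6 + 2\right) = -4 - 8 = -12$)
$S{\left(r,w \right)} = 108 - 24 r^{2}$ ($S{\left(r,w \right)} = -12 - 24 \left(r r - 5\right) = -12 - 24 \left(r^{2} - 5\right) = -12 - 24 \left(-5 + r^{2}\right) = -12 - \left(-120 + 24 r^{2}\right) = 108 - 24 r^{2}$)
$\left(\left(-1\right) \left(-498\right) + 357\right) S{\left(-11,23 \right)} = \left(\left(-1\right) \left(-498\right) + 357\right) \left(108 - 24 \left(-11\right)^{2}\right) = \left(498 + 357\right) \left(108 - 2904\right) = 855 \left(108 - 2904\right) = 855 \left(-2796\right) = -2390580$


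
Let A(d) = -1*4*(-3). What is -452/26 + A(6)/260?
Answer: -1127/65 ≈ -17.338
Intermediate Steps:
A(d) = 12 (A(d) = -4*(-3) = 12)
-452/26 + A(6)/260 = -452/26 + 12/260 = -452*1/26 + 12*(1/260) = -226/13 + 3/65 = -1127/65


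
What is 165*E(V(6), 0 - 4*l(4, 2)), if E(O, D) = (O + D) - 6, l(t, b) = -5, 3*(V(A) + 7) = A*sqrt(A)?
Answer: 1155 + 330*sqrt(6) ≈ 1963.3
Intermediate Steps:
V(A) = -7 + A**(3/2)/3 (V(A) = -7 + (A*sqrt(A))/3 = -7 + A**(3/2)/3)
E(O, D) = -6 + D + O (E(O, D) = (D + O) - 6 = -6 + D + O)
165*E(V(6), 0 - 4*l(4, 2)) = 165*(-6 + (0 - 4*(-5)) + (-7 + 6**(3/2)/3)) = 165*(-6 + (0 + 20) + (-7 + (6*sqrt(6))/3)) = 165*(-6 + 20 + (-7 + 2*sqrt(6))) = 165*(7 + 2*sqrt(6)) = 1155 + 330*sqrt(6)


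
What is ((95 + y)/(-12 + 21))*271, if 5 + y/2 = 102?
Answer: 78319/9 ≈ 8702.1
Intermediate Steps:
y = 194 (y = -10 + 2*102 = -10 + 204 = 194)
((95 + y)/(-12 + 21))*271 = ((95 + 194)/(-12 + 21))*271 = (289/9)*271 = 78319/9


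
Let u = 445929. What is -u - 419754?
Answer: -865683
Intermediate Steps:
-u - 419754 = -1*445929 - 419754 = -445929 - 419754 = -865683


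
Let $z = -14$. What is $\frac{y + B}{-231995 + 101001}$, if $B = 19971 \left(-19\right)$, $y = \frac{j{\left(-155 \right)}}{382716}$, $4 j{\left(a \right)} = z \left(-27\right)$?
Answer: $\frac{32271378531}{11140777712} \approx 2.8967$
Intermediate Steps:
$j{\left(a \right)} = \frac{189}{2}$ ($j{\left(a \right)} = \frac{\left(-14\right) \left(-27\right)}{4} = \frac{1}{4} \cdot 378 = \frac{189}{2}$)
$y = \frac{21}{85048}$ ($y = \frac{189}{2 \cdot 382716} = \frac{189}{2} \cdot \frac{1}{382716} = \frac{21}{85048} \approx 0.00024692$)
$B = -379449$
$\frac{y + B}{-231995 + 101001} = \frac{\frac{21}{85048} - 379449}{-231995 + 101001} = - \frac{32271378531}{85048 \left(-130994\right)} = \left(- \frac{32271378531}{85048}\right) \left(- \frac{1}{130994}\right) = \frac{32271378531}{11140777712}$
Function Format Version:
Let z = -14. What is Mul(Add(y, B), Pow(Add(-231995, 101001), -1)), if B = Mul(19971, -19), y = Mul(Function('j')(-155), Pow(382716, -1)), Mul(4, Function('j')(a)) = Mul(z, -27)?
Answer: Rational(32271378531, 11140777712) ≈ 2.8967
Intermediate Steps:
Function('j')(a) = Rational(189, 2) (Function('j')(a) = Mul(Rational(1, 4), Mul(-14, -27)) = Mul(Rational(1, 4), 378) = Rational(189, 2))
y = Rational(21, 85048) (y = Mul(Rational(189, 2), Pow(382716, -1)) = Mul(Rational(189, 2), Rational(1, 382716)) = Rational(21, 85048) ≈ 0.00024692)
B = -379449
Mul(Add(y, B), Pow(Add(-231995, 101001), -1)) = Mul(Add(Rational(21, 85048), -379449), Pow(Add(-231995, 101001), -1)) = Mul(Rational(-32271378531, 85048), Pow(-130994, -1)) = Mul(Rational(-32271378531, 85048), Rational(-1, 130994)) = Rational(32271378531, 11140777712)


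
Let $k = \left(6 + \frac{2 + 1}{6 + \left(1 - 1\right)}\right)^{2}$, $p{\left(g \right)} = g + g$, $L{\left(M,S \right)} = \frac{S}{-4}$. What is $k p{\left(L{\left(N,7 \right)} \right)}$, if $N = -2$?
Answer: $- \frac{1183}{8} \approx -147.88$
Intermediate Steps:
$L{\left(M,S \right)} = - \frac{S}{4}$ ($L{\left(M,S \right)} = S \left(- \frac{1}{4}\right) = - \frac{S}{4}$)
$p{\left(g \right)} = 2 g$
$k = \frac{169}{4}$ ($k = \left(6 + \frac{3}{6 + 0}\right)^{2} = \left(6 + \frac{3}{6}\right)^{2} = \left(6 + 3 \cdot \frac{1}{6}\right)^{2} = \left(6 + \frac{1}{2}\right)^{2} = \left(\frac{13}{2}\right)^{2} = \frac{169}{4} \approx 42.25$)
$k p{\left(L{\left(N,7 \right)} \right)} = \frac{169 \cdot 2 \left(\left(- \frac{1}{4}\right) 7\right)}{4} = \frac{169 \cdot 2 \left(- \frac{7}{4}\right)}{4} = \frac{169}{4} \left(- \frac{7}{2}\right) = - \frac{1183}{8}$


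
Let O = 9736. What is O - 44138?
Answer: -34402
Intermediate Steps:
O - 44138 = 9736 - 44138 = -34402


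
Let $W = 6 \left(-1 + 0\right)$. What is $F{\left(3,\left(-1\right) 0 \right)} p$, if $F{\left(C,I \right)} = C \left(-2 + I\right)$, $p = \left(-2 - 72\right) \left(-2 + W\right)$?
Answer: $-3552$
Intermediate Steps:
$W = -6$ ($W = 6 \left(-1\right) = -6$)
$p = 592$ ($p = \left(-2 - 72\right) \left(-2 - 6\right) = \left(-74\right) \left(-8\right) = 592$)
$F{\left(3,\left(-1\right) 0 \right)} p = 3 \left(-2 - 0\right) 592 = 3 \left(-2 + 0\right) 592 = 3 \left(-2\right) 592 = \left(-6\right) 592 = -3552$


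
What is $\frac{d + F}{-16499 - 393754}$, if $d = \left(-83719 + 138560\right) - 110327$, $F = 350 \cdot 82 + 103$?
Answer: $\frac{26683}{410253} \approx 0.06504$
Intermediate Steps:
$F = 28803$ ($F = 28700 + 103 = 28803$)
$d = -55486$ ($d = 54841 - 110327 = -55486$)
$\frac{d + F}{-16499 - 393754} = \frac{-55486 + 28803}{-16499 - 393754} = - \frac{26683}{-410253} = \left(-26683\right) \left(- \frac{1}{410253}\right) = \frac{26683}{410253}$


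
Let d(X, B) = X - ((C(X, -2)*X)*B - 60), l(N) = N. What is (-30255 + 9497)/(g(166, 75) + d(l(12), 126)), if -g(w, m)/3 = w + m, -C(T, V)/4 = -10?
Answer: 20758/61131 ≈ 0.33957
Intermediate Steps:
C(T, V) = 40 (C(T, V) = -4*(-10) = 40)
g(w, m) = -3*m - 3*w (g(w, m) = -3*(w + m) = -3*(m + w) = -3*m - 3*w)
d(X, B) = 60 + X - 40*B*X (d(X, B) = X - ((40*X)*B - 60) = X - (40*B*X - 60) = X - (-60 + 40*B*X) = X + (60 - 40*B*X) = 60 + X - 40*B*X)
(-30255 + 9497)/(g(166, 75) + d(l(12), 126)) = (-30255 + 9497)/((-3*75 - 3*166) + (60 + 12 - 40*126*12)) = -20758/((-225 - 498) + (60 + 12 - 60480)) = -20758/(-723 - 60408) = -20758/(-61131) = -20758*(-1/61131) = 20758/61131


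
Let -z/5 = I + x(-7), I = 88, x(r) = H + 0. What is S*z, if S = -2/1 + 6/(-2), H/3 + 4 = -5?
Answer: 1525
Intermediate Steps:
H = -27 (H = -12 + 3*(-5) = -12 - 15 = -27)
x(r) = -27 (x(r) = -27 + 0 = -27)
S = -5 (S = -2*1 + 6*(-½) = -2 - 3 = -5)
z = -305 (z = -5*(88 - 27) = -5*61 = -305)
S*z = -5*(-305) = 1525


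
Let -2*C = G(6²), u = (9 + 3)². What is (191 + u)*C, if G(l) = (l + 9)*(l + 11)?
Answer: -708525/2 ≈ -3.5426e+5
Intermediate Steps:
G(l) = (9 + l)*(11 + l)
u = 144 (u = 12² = 144)
C = -2115/2 (C = -(99 + (6²)² + 20*6²)/2 = -(99 + 36² + 20*36)/2 = -(99 + 1296 + 720)/2 = -½*2115 = -2115/2 ≈ -1057.5)
(191 + u)*C = (191 + 144)*(-2115/2) = 335*(-2115/2) = -708525/2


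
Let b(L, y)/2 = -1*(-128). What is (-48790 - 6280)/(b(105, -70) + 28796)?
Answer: -27535/14526 ≈ -1.8956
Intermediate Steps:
b(L, y) = 256 (b(L, y) = 2*(-1*(-128)) = 2*128 = 256)
(-48790 - 6280)/(b(105, -70) + 28796) = (-48790 - 6280)/(256 + 28796) = -55070/29052 = -55070*1/29052 = -27535/14526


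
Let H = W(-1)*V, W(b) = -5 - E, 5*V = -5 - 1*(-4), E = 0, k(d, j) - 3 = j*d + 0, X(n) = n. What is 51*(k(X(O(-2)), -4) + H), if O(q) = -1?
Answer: 408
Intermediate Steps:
k(d, j) = 3 + d*j (k(d, j) = 3 + (j*d + 0) = 3 + (d*j + 0) = 3 + d*j)
V = -⅕ (V = (-5 - 1*(-4))/5 = (-5 + 4)/5 = (⅕)*(-1) = -⅕ ≈ -0.20000)
W(b) = -5 (W(b) = -5 - 1*0 = -5 + 0 = -5)
H = 1 (H = -5*(-⅕) = 1)
51*(k(X(O(-2)), -4) + H) = 51*((3 - 1*(-4)) + 1) = 51*((3 + 4) + 1) = 51*(7 + 1) = 51*8 = 408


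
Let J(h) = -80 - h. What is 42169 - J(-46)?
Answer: 42203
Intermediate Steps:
42169 - J(-46) = 42169 - (-80 - 1*(-46)) = 42169 - (-80 + 46) = 42169 - 1*(-34) = 42169 + 34 = 42203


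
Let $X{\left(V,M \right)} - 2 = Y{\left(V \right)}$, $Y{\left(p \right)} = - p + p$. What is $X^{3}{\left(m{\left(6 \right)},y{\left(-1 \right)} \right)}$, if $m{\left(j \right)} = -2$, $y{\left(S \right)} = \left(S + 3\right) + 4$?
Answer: $8$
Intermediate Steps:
$y{\left(S \right)} = 7 + S$ ($y{\left(S \right)} = \left(3 + S\right) + 4 = 7 + S$)
$Y{\left(p \right)} = 0$
$X{\left(V,M \right)} = 2$ ($X{\left(V,M \right)} = 2 + 0 = 2$)
$X^{3}{\left(m{\left(6 \right)},y{\left(-1 \right)} \right)} = 2^{3} = 8$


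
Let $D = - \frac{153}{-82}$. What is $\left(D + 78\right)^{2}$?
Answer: $\frac{42889401}{6724} \approx 6378.6$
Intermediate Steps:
$D = \frac{153}{82}$ ($D = \left(-153\right) \left(- \frac{1}{82}\right) = \frac{153}{82} \approx 1.8659$)
$\left(D + 78\right)^{2} = \left(\frac{153}{82} + 78\right)^{2} = \left(\frac{6549}{82}\right)^{2} = \frac{42889401}{6724}$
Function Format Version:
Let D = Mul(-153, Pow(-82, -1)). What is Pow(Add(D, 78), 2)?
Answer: Rational(42889401, 6724) ≈ 6378.6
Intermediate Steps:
D = Rational(153, 82) (D = Mul(-153, Rational(-1, 82)) = Rational(153, 82) ≈ 1.8659)
Pow(Add(D, 78), 2) = Pow(Add(Rational(153, 82), 78), 2) = Pow(Rational(6549, 82), 2) = Rational(42889401, 6724)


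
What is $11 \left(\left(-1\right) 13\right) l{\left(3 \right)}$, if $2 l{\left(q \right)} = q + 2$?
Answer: $- \frac{715}{2} \approx -357.5$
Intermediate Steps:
$l{\left(q \right)} = 1 + \frac{q}{2}$ ($l{\left(q \right)} = \frac{q + 2}{2} = \frac{2 + q}{2} = 1 + \frac{q}{2}$)
$11 \left(\left(-1\right) 13\right) l{\left(3 \right)} = 11 \left(\left(-1\right) 13\right) \left(1 + \frac{1}{2} \cdot 3\right) = 11 \left(-13\right) \left(1 + \frac{3}{2}\right) = \left(-143\right) \frac{5}{2} = - \frac{715}{2}$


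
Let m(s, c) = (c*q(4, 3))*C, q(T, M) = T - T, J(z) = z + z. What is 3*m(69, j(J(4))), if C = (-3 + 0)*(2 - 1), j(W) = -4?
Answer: 0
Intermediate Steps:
J(z) = 2*z
q(T, M) = 0
C = -3 (C = -3*1 = -3)
m(s, c) = 0 (m(s, c) = (c*0)*(-3) = 0*(-3) = 0)
3*m(69, j(J(4))) = 3*0 = 0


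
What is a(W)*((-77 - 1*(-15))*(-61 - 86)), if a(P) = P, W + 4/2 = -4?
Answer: -54684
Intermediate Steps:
W = -6 (W = -2 - 4 = -6)
a(W)*((-77 - 1*(-15))*(-61 - 86)) = -6*(-77 - 1*(-15))*(-61 - 86) = -6*(-77 + 15)*(-147) = -(-372)*(-147) = -6*9114 = -54684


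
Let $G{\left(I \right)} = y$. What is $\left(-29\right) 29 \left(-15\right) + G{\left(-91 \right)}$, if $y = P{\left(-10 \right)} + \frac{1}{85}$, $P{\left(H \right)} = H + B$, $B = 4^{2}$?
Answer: $\frac{1072786}{85} \approx 12621.0$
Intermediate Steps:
$B = 16$
$P{\left(H \right)} = 16 + H$ ($P{\left(H \right)} = H + 16 = 16 + H$)
$y = \frac{511}{85}$ ($y = \left(16 - 10\right) + \frac{1}{85} = 6 + \frac{1}{85} = \frac{511}{85} \approx 6.0118$)
$G{\left(I \right)} = \frac{511}{85}$
$\left(-29\right) 29 \left(-15\right) + G{\left(-91 \right)} = \left(-29\right) 29 \left(-15\right) + \frac{511}{85} = \left(-841\right) \left(-15\right) + \frac{511}{85} = 12615 + \frac{511}{85} = \frac{1072786}{85}$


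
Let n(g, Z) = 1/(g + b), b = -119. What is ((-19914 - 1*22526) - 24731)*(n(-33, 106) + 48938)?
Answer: -499656521325/152 ≈ -3.2872e+9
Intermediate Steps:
n(g, Z) = 1/(-119 + g) (n(g, Z) = 1/(g - 119) = 1/(-119 + g))
((-19914 - 1*22526) - 24731)*(n(-33, 106) + 48938) = ((-19914 - 1*22526) - 24731)*(1/(-119 - 33) + 48938) = ((-19914 - 22526) - 24731)*(1/(-152) + 48938) = (-42440 - 24731)*(-1/152 + 48938) = -67171*7438575/152 = -499656521325/152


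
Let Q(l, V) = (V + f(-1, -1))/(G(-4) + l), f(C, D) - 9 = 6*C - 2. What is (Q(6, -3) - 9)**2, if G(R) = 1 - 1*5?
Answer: 100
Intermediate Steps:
G(R) = -4 (G(R) = 1 - 5 = -4)
f(C, D) = 7 + 6*C (f(C, D) = 9 + (6*C - 2) = 9 + (-2 + 6*C) = 7 + 6*C)
Q(l, V) = (1 + V)/(-4 + l) (Q(l, V) = (V + (7 + 6*(-1)))/(-4 + l) = (V + (7 - 6))/(-4 + l) = (V + 1)/(-4 + l) = (1 + V)/(-4 + l))
(Q(6, -3) - 9)**2 = ((1 - 3)/(-4 + 6) - 9)**2 = (-2/2 - 9)**2 = ((1/2)*(-2) - 9)**2 = (-1 - 9)**2 = (-10)**2 = 100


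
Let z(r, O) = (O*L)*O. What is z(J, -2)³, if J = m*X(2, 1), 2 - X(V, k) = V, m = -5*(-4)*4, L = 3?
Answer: 1728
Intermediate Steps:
m = 80 (m = 20*4 = 80)
X(V, k) = 2 - V
J = 0 (J = 80*(2 - 1*2) = 80*(2 - 2) = 80*0 = 0)
z(r, O) = 3*O² (z(r, O) = (O*3)*O = (3*O)*O = 3*O²)
z(J, -2)³ = (3*(-2)²)³ = (3*4)³ = 12³ = 1728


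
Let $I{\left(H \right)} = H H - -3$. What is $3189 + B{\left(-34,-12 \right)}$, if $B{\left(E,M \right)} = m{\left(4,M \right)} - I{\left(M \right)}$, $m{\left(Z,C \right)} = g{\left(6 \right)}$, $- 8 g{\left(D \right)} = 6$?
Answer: $\frac{12165}{4} \approx 3041.3$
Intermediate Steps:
$g{\left(D \right)} = - \frac{3}{4}$ ($g{\left(D \right)} = \left(- \frac{1}{8}\right) 6 = - \frac{3}{4}$)
$m{\left(Z,C \right)} = - \frac{3}{4}$
$I{\left(H \right)} = 3 + H^{2}$ ($I{\left(H \right)} = H^{2} + 3 = 3 + H^{2}$)
$B{\left(E,M \right)} = - \frac{15}{4} - M^{2}$ ($B{\left(E,M \right)} = - \frac{3}{4} - \left(3 + M^{2}\right) = - \frac{15}{4} - M^{2}$)
$3189 + B{\left(-34,-12 \right)} = 3189 - \frac{591}{4} = \frac{12165}{4}$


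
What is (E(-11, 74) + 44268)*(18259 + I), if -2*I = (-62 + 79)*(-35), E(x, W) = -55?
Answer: 1640877069/2 ≈ 8.2044e+8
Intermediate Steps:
I = 595/2 (I = -(-62 + 79)*(-35)/2 = -17*(-35)/2 = -1/2*(-595) = 595/2 ≈ 297.50)
(E(-11, 74) + 44268)*(18259 + I) = (-55 + 44268)*(18259 + 595/2) = 44213*(37113/2) = 1640877069/2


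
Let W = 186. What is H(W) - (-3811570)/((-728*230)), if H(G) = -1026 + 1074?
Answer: 60365/2392 ≈ 25.236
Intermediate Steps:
H(G) = 48
H(W) - (-3811570)/((-728*230)) = 48 - (-3811570)/((-728*230)) = 48 - (-3811570)/(-167440) = 48 - (-3811570)*(-1)/167440 = 48 - 1*54451/2392 = 48 - 54451/2392 = 60365/2392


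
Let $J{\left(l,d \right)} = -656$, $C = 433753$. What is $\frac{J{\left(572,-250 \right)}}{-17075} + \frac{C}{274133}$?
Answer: $\frac{7586163723}{4680820975} \approx 1.6207$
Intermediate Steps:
$\frac{J{\left(572,-250 \right)}}{-17075} + \frac{C}{274133} = - \frac{656}{-17075} + \frac{433753}{274133} = \left(-656\right) \left(- \frac{1}{17075}\right) + 433753 \cdot \frac{1}{274133} = \frac{656}{17075} + \frac{433753}{274133} = \frac{7586163723}{4680820975}$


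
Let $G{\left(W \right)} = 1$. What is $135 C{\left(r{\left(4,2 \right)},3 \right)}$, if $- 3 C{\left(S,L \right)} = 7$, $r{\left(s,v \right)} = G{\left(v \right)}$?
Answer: $-315$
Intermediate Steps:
$r{\left(s,v \right)} = 1$
$C{\left(S,L \right)} = - \frac{7}{3}$ ($C{\left(S,L \right)} = \left(- \frac{1}{3}\right) 7 = - \frac{7}{3}$)
$135 C{\left(r{\left(4,2 \right)},3 \right)} = 135 \left(- \frac{7}{3}\right) = -315$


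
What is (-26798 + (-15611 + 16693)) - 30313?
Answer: -56029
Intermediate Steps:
(-26798 + (-15611 + 16693)) - 30313 = (-26798 + 1082) - 30313 = -25716 - 30313 = -56029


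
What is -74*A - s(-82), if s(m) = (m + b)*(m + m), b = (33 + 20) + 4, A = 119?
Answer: -12906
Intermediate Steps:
b = 57 (b = 53 + 4 = 57)
s(m) = 2*m*(57 + m) (s(m) = (m + 57)*(m + m) = (57 + m)*(2*m) = 2*m*(57 + m))
-74*A - s(-82) = -74*119 - 2*(-82)*(57 - 82) = -8806 - 2*(-82)*(-25) = -8806 - 1*4100 = -8806 - 4100 = -12906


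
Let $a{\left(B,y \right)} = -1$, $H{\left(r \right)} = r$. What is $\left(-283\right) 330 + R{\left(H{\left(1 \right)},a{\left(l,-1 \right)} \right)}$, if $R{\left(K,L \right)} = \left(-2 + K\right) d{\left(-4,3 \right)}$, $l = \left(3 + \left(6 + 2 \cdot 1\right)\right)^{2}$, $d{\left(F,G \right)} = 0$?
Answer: $-93390$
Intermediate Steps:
$l = 121$ ($l = \left(3 + \left(6 + 2\right)\right)^{2} = \left(3 + 8\right)^{2} = 11^{2} = 121$)
$R{\left(K,L \right)} = 0$ ($R{\left(K,L \right)} = \left(-2 + K\right) 0 = 0$)
$\left(-283\right) 330 + R{\left(H{\left(1 \right)},a{\left(l,-1 \right)} \right)} = \left(-283\right) 330 + 0 = -93390 + 0 = -93390$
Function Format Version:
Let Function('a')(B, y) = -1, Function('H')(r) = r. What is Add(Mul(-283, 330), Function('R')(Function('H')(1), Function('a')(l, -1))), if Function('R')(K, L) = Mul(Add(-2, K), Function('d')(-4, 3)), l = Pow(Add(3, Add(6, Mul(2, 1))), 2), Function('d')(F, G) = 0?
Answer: -93390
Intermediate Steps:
l = 121 (l = Pow(Add(3, Add(6, 2)), 2) = Pow(Add(3, 8), 2) = Pow(11, 2) = 121)
Function('R')(K, L) = 0 (Function('R')(K, L) = Mul(Add(-2, K), 0) = 0)
Add(Mul(-283, 330), Function('R')(Function('H')(1), Function('a')(l, -1))) = Add(Mul(-283, 330), 0) = Add(-93390, 0) = -93390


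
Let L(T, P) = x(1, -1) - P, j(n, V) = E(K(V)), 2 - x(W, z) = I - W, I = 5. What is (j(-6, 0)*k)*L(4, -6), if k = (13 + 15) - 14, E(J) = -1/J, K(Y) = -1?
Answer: 56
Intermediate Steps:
x(W, z) = -3 + W (x(W, z) = 2 - (5 - W) = 2 + (-5 + W) = -3 + W)
k = 14 (k = 28 - 14 = 14)
j(n, V) = 1 (j(n, V) = -1/(-1) = -1*(-1) = 1)
L(T, P) = -2 - P (L(T, P) = (-3 + 1) - P = -2 - P)
(j(-6, 0)*k)*L(4, -6) = (1*14)*(-2 - 1*(-6)) = 14*(-2 + 6) = 14*4 = 56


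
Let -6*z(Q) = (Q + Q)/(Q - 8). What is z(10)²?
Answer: 25/9 ≈ 2.7778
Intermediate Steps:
z(Q) = -Q/(3*(-8 + Q)) (z(Q) = -(Q + Q)/(6*(Q - 8)) = -2*Q/(6*(-8 + Q)) = -Q/(3*(-8 + Q)))
z(10)² = (-1*10/(-24 + 3*10))² = (-1*10/(-24 + 30))² = (-1*10/6)² = (-1*10*⅙)² = (-5/3)² = 25/9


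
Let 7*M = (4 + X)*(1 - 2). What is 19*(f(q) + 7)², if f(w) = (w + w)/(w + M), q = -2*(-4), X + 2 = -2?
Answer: 1539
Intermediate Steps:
X = -4 (X = -2 - 2 = -4)
M = 0 (M = ((4 - 4)*(1 - 2))/7 = (0*(-1))/7 = (⅐)*0 = 0)
q = 8
f(w) = 2 (f(w) = (w + w)/(w + 0) = (2*w)/w = 2)
19*(f(q) + 7)² = 19*(2 + 7)² = 19*9² = 19*81 = 1539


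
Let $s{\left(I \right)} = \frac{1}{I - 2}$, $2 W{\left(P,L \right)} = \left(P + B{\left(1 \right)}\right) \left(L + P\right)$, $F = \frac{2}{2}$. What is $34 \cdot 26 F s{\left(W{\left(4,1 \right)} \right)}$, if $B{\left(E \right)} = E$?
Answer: $\frac{1768}{21} \approx 84.19$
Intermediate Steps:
$F = 1$ ($F = 2 \cdot \frac{1}{2} = 1$)
$W{\left(P,L \right)} = \frac{\left(1 + P\right) \left(L + P\right)}{2}$ ($W{\left(P,L \right)} = \frac{\left(P + 1\right) \left(L + P\right)}{2} = \frac{\left(1 + P\right) \left(L + P\right)}{2}$)
$s{\left(I \right)} = \frac{1}{-2 + I}$
$34 \cdot 26 F s{\left(W{\left(4,1 \right)} \right)} = 34 \cdot 26 \cdot 1 \frac{1}{-2 + \left(\frac{1}{2} \cdot 1 + \frac{1}{2} \cdot 4 + \frac{4^{2}}{2} + \frac{1}{2} \cdot 1 \cdot 4\right)} = 884 \cdot 1 \frac{1}{-2 + \left(\frac{1}{2} + 2 + \frac{1}{2} \cdot 16 + 2\right)} = 884 \cdot 1 \frac{1}{-2 + \left(\frac{1}{2} + 2 + 8 + 2\right)} = 884 \cdot 1 \frac{1}{-2 + \frac{25}{2}} = 884 \cdot 1 \frac{1}{\frac{21}{2}} = 884 \cdot 1 \cdot \frac{2}{21} = 884 \cdot \frac{2}{21} = \frac{1768}{21}$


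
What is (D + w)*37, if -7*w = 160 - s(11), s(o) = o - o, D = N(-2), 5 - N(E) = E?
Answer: -4107/7 ≈ -586.71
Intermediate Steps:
N(E) = 5 - E
D = 7 (D = 5 - 1*(-2) = 5 + 2 = 7)
s(o) = 0
w = -160/7 (w = -(160 - 1*0)/7 = -(160 + 0)/7 = -⅐*160 = -160/7 ≈ -22.857)
(D + w)*37 = (7 - 160/7)*37 = -111/7*37 = -4107/7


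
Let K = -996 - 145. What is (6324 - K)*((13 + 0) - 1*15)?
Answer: -14930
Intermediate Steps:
K = -1141
(6324 - K)*((13 + 0) - 1*15) = (6324 - 1*(-1141))*((13 + 0) - 1*15) = (6324 + 1141)*(13 - 15) = 7465*(-2) = -14930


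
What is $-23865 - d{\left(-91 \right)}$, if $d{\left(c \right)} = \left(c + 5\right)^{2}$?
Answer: $-31261$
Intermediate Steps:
$d{\left(c \right)} = \left(5 + c\right)^{2}$
$-23865 - d{\left(-91 \right)} = -23865 - \left(5 - 91\right)^{2} = -23865 - \left(-86\right)^{2} = -23865 - 7396 = -31261$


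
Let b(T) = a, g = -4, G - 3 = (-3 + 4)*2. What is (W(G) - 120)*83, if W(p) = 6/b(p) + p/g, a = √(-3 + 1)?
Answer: -40255/4 - 249*I*√2 ≈ -10064.0 - 352.14*I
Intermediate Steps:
G = 5 (G = 3 + (-3 + 4)*2 = 3 + 1*2 = 3 + 2 = 5)
a = I*√2 (a = √(-2) = I*√2 ≈ 1.4142*I)
b(T) = I*√2
W(p) = -p/4 - 3*I*√2 (W(p) = 6/((I*√2)) + p/(-4) = 6*(-I*√2/2) + p*(-¼) = -3*I*√2 - p/4 = -p/4 - 3*I*√2)
(W(G) - 120)*83 = ((-¼*5 - 3*I*√2) - 120)*83 = ((-5/4 - 3*I*√2) - 120)*83 = (-485/4 - 3*I*√2)*83 = -40255/4 - 249*I*√2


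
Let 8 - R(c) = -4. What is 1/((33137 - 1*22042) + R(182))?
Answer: 1/11107 ≈ 9.0033e-5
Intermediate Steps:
R(c) = 12 (R(c) = 8 - 1*(-4) = 8 + 4 = 12)
1/((33137 - 1*22042) + R(182)) = 1/((33137 - 1*22042) + 12) = 1/((33137 - 22042) + 12) = 1/(11095 + 12) = 1/11107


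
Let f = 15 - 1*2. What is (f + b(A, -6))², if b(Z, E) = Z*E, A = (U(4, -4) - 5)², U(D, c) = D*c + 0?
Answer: 6932689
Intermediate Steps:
U(D, c) = D*c
A = 441 (A = (4*(-4) - 5)² = (-16 - 5)² = (-21)² = 441)
b(Z, E) = E*Z
f = 13 (f = 15 - 2 = 13)
(f + b(A, -6))² = (13 - 6*441)² = (13 - 2646)² = (-2633)² = 6932689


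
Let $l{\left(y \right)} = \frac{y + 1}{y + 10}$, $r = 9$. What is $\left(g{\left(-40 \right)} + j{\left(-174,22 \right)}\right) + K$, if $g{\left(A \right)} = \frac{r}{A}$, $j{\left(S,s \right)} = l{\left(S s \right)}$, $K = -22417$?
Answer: $- \frac{1711702761}{76360} \approx -22416.0$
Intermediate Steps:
$l{\left(y \right)} = \frac{1 + y}{10 + y}$
$j{\left(S,s \right)} = \frac{1 + S s}{10 + S s}$
$g{\left(A \right)} = \frac{9}{A}$
$\left(g{\left(-40 \right)} + j{\left(-174,22 \right)}\right) + K = \left(\frac{9}{-40} + \frac{1 - 3828}{10 - 3828}\right) - 22417 = \left(9 \left(- \frac{1}{40}\right) + \frac{1 - 3828}{10 - 3828}\right) - 22417 = \left(- \frac{9}{40} + \frac{1}{-3818} \left(-3827\right)\right) - 22417 = \left(- \frac{9}{40} - - \frac{3827}{3818}\right) - 22417 = \left(- \frac{9}{40} + \frac{3827}{3818}\right) - 22417 = \frac{59359}{76360} - 22417 = - \frac{1711702761}{76360}$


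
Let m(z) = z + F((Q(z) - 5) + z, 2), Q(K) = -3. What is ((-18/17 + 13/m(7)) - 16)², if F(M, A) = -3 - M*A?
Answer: 2307361/10404 ≈ 221.78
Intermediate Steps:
F(M, A) = -3 - A*M
m(z) = 13 - z (m(z) = z + (-3 - 1*2*((-3 - 5) + z)) = z + (-3 - 1*2*(-8 + z)) = z + (-3 + (16 - 2*z)) = z + (13 - 2*z) = 13 - z)
((-18/17 + 13/m(7)) - 16)² = ((-18/17 + 13/(13 - 1*7)) - 16)² = ((-18*1/17 + 13/(13 - 7)) - 16)² = ((-18/17 + 13/6) - 16)² = (113/102 - 16)² = (-1519/102)² = 2307361/10404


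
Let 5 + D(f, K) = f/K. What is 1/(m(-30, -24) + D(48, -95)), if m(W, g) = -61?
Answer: -95/6318 ≈ -0.015036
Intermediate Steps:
D(f, K) = -5 + f/K
1/(m(-30, -24) + D(48, -95)) = 1/(-61 + (-5 + 48/(-95))) = 1/(-61 + (-5 + 48*(-1/95))) = 1/(-61 + (-5 - 48/95)) = 1/(-61 - 523/95) = 1/(-6318/95) = -95/6318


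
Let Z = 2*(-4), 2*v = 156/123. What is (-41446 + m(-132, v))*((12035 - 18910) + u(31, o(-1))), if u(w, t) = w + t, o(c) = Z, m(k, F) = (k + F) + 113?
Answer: 11648667228/41 ≈ 2.8411e+8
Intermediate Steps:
v = 26/41 (v = (156/123)/2 = (156*(1/123))/2 = (½)*(52/41) = 26/41 ≈ 0.63415)
Z = -8
m(k, F) = 113 + F + k (m(k, F) = (F + k) + 113 = 113 + F + k)
o(c) = -8
u(w, t) = t + w
(-41446 + m(-132, v))*((12035 - 18910) + u(31, o(-1))) = (-41446 + (113 + 26/41 - 132))*((12035 - 18910) + (-8 + 31)) = (-41446 - 753/41)*(-6875 + 23) = -1700039/41*(-6852) = 11648667228/41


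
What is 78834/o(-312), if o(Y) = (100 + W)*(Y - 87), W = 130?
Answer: -1877/2185 ≈ -0.85904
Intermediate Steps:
o(Y) = -20010 + 230*Y (o(Y) = (100 + 130)*(Y - 87) = 230*(-87 + Y) = -20010 + 230*Y)
78834/o(-312) = 78834/(-20010 + 230*(-312)) = 78834/(-20010 - 71760) = 78834/(-91770) = 78834*(-1/91770) = -1877/2185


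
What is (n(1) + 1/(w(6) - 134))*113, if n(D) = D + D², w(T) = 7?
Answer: 28589/127 ≈ 225.11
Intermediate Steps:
(n(1) + 1/(w(6) - 134))*113 = (1*(1 + 1) + 1/(7 - 134))*113 = (1*2 + 1/(-127))*113 = (2 - 1/127)*113 = (253/127)*113 = 28589/127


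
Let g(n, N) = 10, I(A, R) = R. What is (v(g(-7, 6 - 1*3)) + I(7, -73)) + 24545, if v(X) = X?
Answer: 24482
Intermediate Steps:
(v(g(-7, 6 - 1*3)) + I(7, -73)) + 24545 = (10 - 73) + 24545 = -63 + 24545 = 24482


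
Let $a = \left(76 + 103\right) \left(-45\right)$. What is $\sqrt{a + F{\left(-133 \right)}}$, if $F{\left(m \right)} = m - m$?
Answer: $3 i \sqrt{895} \approx 89.75 i$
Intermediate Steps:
$F{\left(m \right)} = 0$
$a = -8055$ ($a = 179 \left(-45\right) = -8055$)
$\sqrt{a + F{\left(-133 \right)}} = \sqrt{-8055 + 0} = \sqrt{-8055} = 3 i \sqrt{895}$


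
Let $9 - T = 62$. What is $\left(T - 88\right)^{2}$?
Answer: $19881$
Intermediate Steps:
$T = -53$ ($T = 9 - 62 = -53$)
$\left(T - 88\right)^{2} = \left(-53 - 88\right)^{2} = \left(-141\right)^{2} = 19881$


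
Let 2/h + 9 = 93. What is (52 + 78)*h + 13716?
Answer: 288101/21 ≈ 13719.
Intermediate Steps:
h = 1/42 (h = 2/(-9 + 93) = 2/84 = 2*(1/84) = 1/42 ≈ 0.023810)
(52 + 78)*h + 13716 = (52 + 78)*(1/42) + 13716 = 130*(1/42) + 13716 = 65/21 + 13716 = 288101/21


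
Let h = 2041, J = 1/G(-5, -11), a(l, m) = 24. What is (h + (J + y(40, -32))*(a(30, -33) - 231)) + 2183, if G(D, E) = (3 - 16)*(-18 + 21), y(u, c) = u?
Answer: -52659/13 ≈ -4050.7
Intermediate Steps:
G(D, E) = -39 (G(D, E) = -13*3 = -39)
J = -1/39 (J = 1/(-39) = -1/39 ≈ -0.025641)
(h + (J + y(40, -32))*(a(30, -33) - 231)) + 2183 = (2041 + (-1/39 + 40)*(24 - 231)) + 2183 = (2041 + (1559/39)*(-207)) + 2183 = (2041 - 107571/13) + 2183 = -81038/13 + 2183 = -52659/13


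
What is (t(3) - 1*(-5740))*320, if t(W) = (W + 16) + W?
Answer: 1843840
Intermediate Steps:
t(W) = 16 + 2*W (t(W) = (16 + W) + W = 16 + 2*W)
(t(3) - 1*(-5740))*320 = ((16 + 2*3) - 1*(-5740))*320 = ((16 + 6) + 5740)*320 = (22 + 5740)*320 = 5762*320 = 1843840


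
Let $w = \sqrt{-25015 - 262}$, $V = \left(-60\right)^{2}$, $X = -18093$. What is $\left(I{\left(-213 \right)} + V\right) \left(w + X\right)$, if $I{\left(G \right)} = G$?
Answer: $-61280991 + 3387 i \sqrt{25277} \approx -6.1281 \cdot 10^{7} + 5.3849 \cdot 10^{5} i$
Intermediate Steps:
$V = 3600$
$w = i \sqrt{25277}$ ($w = \sqrt{-25277} = i \sqrt{25277} \approx 158.99 i$)
$\left(I{\left(-213 \right)} + V\right) \left(w + X\right) = \left(-213 + 3600\right) \left(i \sqrt{25277} - 18093\right) = 3387 \left(-18093 + i \sqrt{25277}\right) = -61280991 + 3387 i \sqrt{25277}$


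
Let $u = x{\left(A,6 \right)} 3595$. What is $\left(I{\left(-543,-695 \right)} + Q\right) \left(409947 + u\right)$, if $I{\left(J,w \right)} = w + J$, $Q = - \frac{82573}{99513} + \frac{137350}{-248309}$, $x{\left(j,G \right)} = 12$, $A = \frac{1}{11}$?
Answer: $- \frac{1541760362980322979}{2745552613} \approx -5.6155 \cdot 10^{8}$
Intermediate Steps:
$A = \frac{1}{11} \approx 0.090909$
$Q = - \frac{34171729607}{24709973517}$ ($Q = \left(-82573\right) \frac{1}{99513} + 137350 \left(- \frac{1}{248309}\right) = - \frac{82573}{99513} - \frac{137350}{248309} = - \frac{34171729607}{24709973517} \approx -1.3829$)
$u = 43140$ ($u = 12 \cdot 3595 = 43140$)
$I{\left(J,w \right)} = J + w$
$\left(I{\left(-543,-695 \right)} + Q\right) \left(409947 + u\right) = \left(\left(-543 - 695\right) - \frac{34171729607}{24709973517}\right) \left(409947 + 43140\right) = \left(-1238 - \frac{34171729607}{24709973517}\right) 453087 = \left(- \frac{30625118943653}{24709973517}\right) 453087 = - \frac{1541760362980322979}{2745552613}$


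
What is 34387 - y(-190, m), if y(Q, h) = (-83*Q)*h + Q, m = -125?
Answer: 2005827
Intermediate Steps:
y(Q, h) = Q - 83*Q*h (y(Q, h) = -83*Q*h + Q = Q - 83*Q*h)
34387 - y(-190, m) = 34387 - (-190)*(1 - 83*(-125)) = 34387 - (-190)*(1 + 10375) = 34387 - (-190)*10376 = 34387 - 1*(-1971440) = 34387 + 1971440 = 2005827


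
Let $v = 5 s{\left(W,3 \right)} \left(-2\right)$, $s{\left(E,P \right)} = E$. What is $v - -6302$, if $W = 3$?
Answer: $6272$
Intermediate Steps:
$v = -30$ ($v = 5 \cdot 3 \left(-2\right) = 15 \left(-2\right) = -30$)
$v - -6302 = -30 - -6302 = -30 + 6302 = 6272$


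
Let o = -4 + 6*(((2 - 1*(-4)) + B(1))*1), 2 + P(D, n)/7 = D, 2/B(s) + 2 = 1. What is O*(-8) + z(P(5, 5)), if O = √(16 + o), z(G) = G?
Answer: -27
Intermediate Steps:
B(s) = -2 (B(s) = 2/(-2 + 1) = 2/(-1) = 2*(-1) = -2)
P(D, n) = -14 + 7*D
o = 20 (o = -4 + 6*(((2 - 1*(-4)) - 2)*1) = -4 + 6*(((2 + 4) - 2)*1) = -4 + 6*((6 - 2)*1) = -4 + 6*(4*1) = -4 + 6*4 = -4 + 24 = 20)
O = 6 (O = √(16 + 20) = √36 = 6)
O*(-8) + z(P(5, 5)) = 6*(-8) + (-14 + 7*5) = -48 + (-14 + 35) = -48 + 21 = -27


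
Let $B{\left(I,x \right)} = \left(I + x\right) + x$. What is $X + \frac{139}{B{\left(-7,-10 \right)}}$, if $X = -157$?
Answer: $- \frac{4378}{27} \approx -162.15$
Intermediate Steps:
$B{\left(I,x \right)} = I + 2 x$
$X + \frac{139}{B{\left(-7,-10 \right)}} = -157 + \frac{139}{-7 + 2 \left(-10\right)} = -157 + \frac{139}{-7 - 20} = -157 + \frac{139}{-27} = -157 + 139 \left(- \frac{1}{27}\right) = -157 - \frac{139}{27} = - \frac{4378}{27}$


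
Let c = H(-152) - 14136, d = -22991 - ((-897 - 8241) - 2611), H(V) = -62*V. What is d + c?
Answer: -15954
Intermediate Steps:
d = -11242 (d = -22991 - (-9138 - 2611) = -22991 - 1*(-11749) = -22991 + 11749 = -11242)
c = -4712 (c = -62*(-152) - 14136 = 9424 - 14136 = -4712)
d + c = -11242 - 4712 = -15954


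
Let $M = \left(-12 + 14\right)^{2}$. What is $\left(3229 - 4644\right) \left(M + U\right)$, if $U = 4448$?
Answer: $-6299580$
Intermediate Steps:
$M = 4$ ($M = 2^{2} = 4$)
$\left(3229 - 4644\right) \left(M + U\right) = \left(3229 - 4644\right) \left(4 + 4448\right) = \left(-1415\right) 4452 = -6299580$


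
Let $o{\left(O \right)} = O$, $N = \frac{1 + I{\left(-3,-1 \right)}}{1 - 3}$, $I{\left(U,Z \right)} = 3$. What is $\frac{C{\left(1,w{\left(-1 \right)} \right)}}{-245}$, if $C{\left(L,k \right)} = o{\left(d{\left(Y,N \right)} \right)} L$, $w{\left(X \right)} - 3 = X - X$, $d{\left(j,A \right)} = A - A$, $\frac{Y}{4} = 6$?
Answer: $0$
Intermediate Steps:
$Y = 24$ ($Y = 4 \cdot 6 = 24$)
$N = -2$ ($N = \frac{1 + 3}{1 - 3} = \frac{4}{-2} = 4 \left(- \frac{1}{2}\right) = -2$)
$d{\left(j,A \right)} = 0$
$w{\left(X \right)} = 3$ ($w{\left(X \right)} = 3 + \left(X - X\right) = 3 + 0 = 3$)
$C{\left(L,k \right)} = 0$ ($C{\left(L,k \right)} = 0 L = 0$)
$\frac{C{\left(1,w{\left(-1 \right)} \right)}}{-245} = \frac{0}{-245} = 0 \left(- \frac{1}{245}\right) = 0$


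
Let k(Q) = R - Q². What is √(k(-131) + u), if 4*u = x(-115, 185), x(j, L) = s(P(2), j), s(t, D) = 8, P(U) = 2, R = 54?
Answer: I*√17105 ≈ 130.79*I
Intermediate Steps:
k(Q) = 54 - Q²
x(j, L) = 8
u = 2 (u = (¼)*8 = 2)
√(k(-131) + u) = √((54 - 1*(-131)²) + 2) = √((54 - 1*17161) + 2) = √((54 - 17161) + 2) = √(-17107 + 2) = √(-17105) = I*√17105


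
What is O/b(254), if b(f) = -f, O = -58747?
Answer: 58747/254 ≈ 231.29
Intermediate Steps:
O/b(254) = -58747/((-1*254)) = -58747/(-254) = -58747*(-1/254) = 58747/254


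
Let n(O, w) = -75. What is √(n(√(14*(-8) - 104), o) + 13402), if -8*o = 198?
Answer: √13327 ≈ 115.44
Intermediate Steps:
o = -99/4 (o = -⅛*198 = -99/4 ≈ -24.750)
√(n(√(14*(-8) - 104), o) + 13402) = √(-75 + 13402) = √13327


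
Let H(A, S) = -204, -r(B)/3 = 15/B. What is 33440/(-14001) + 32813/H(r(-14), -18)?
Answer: -155412191/952068 ≈ -163.24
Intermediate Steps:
r(B) = -45/B
33440/(-14001) + 32813/H(r(-14), -18) = 33440/(-14001) + 32813/(-204) = 33440*(-1/14001) + 32813*(-1/204) = -33440/14001 - 32813/204 = -155412191/952068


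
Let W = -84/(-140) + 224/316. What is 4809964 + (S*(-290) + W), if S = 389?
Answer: 1855376347/395 ≈ 4.6972e+6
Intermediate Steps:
W = 517/395 (W = -84*(-1/140) + 224*(1/316) = ⅗ + 56/79 = 517/395 ≈ 1.3089)
4809964 + (S*(-290) + W) = 4809964 + (389*(-290) + 517/395) = 4809964 + (-112810 + 517/395) = 4809964 - 44559433/395 = 1855376347/395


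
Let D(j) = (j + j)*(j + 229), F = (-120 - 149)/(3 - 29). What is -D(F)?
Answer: -1673987/338 ≈ -4952.6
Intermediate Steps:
F = 269/26 (F = -269/(-26) = -269*(-1/26) = 269/26 ≈ 10.346)
D(j) = 2*j*(229 + j) (D(j) = (2*j)*(229 + j) = 2*j*(229 + j))
-D(F) = -2*269*(229 + 269/26)/26 = -2*269*6223/(26*26) = -1*1673987/338 = -1673987/338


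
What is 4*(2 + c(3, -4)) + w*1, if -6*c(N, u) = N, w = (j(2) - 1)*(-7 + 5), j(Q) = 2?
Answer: 4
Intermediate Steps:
w = -2 (w = (2 - 1)*(-7 + 5) = 1*(-2) = -2)
c(N, u) = -N/6
4*(2 + c(3, -4)) + w*1 = 4*(2 - 1/6*3) - 2*1 = 4*(2 - 1/2) - 2 = 4*(3/2) - 2 = 6 - 2 = 4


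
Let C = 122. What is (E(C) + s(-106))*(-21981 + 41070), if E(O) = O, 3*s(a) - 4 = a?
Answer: 1679832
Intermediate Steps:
s(a) = 4/3 + a/3
(E(C) + s(-106))*(-21981 + 41070) = (122 + (4/3 + (1/3)*(-106)))*(-21981 + 41070) = (122 + (4/3 - 106/3))*19089 = (122 - 34)*19089 = 88*19089 = 1679832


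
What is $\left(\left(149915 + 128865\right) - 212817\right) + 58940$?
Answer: $124903$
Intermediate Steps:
$\left(\left(149915 + 128865\right) - 212817\right) + 58940 = \left(278780 - 212817\right) + 58940 = 65963 + 58940 = 124903$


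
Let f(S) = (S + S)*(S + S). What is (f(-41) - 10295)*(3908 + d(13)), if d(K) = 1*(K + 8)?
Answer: -14030459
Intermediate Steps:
d(K) = 8 + K (d(K) = 1*(8 + K) = 8 + K)
f(S) = 4*S**2 (f(S) = (2*S)*(2*S) = 4*S**2)
(f(-41) - 10295)*(3908 + d(13)) = (4*(-41)**2 - 10295)*(3908 + (8 + 13)) = (4*1681 - 10295)*(3908 + 21) = (6724 - 10295)*3929 = -3571*3929 = -14030459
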